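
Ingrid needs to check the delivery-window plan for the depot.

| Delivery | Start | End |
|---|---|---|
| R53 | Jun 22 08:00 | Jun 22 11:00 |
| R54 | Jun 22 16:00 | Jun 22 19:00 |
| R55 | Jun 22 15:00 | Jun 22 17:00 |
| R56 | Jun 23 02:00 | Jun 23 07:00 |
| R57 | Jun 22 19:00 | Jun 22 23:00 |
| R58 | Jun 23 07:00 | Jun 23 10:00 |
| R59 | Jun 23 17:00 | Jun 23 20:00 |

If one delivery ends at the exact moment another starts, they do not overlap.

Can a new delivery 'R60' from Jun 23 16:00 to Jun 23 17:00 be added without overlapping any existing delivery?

R53: ends Jun 22 11:00 at or before R60 starts Jun 23 16:00 → clear.
R55: ends Jun 22 17:00 at or before R60 starts Jun 23 16:00 → clear.
R54: ends Jun 22 19:00 at or before R60 starts Jun 23 16:00 → clear.
R57: ends Jun 22 23:00 at or before R60 starts Jun 23 16:00 → clear.
R56: ends Jun 23 07:00 at or before R60 starts Jun 23 16:00 → clear.
R58: ends Jun 23 10:00 at or before R60 starts Jun 23 16:00 → clear.
R59: starts Jun 23 17:00 at or after R60 ends Jun 23 17:00 → clear.

Yes — the slot is free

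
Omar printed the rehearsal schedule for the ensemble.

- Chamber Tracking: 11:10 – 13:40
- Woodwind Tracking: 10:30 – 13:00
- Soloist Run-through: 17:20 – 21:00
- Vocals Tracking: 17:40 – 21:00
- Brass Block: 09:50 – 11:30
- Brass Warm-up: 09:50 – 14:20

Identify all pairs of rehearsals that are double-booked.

Brass Block & Brass Warm-up, Brass Block & Chamber Tracking, Brass Block & Woodwind Tracking, Brass Warm-up & Chamber Tracking, Brass Warm-up & Woodwind Tracking, Chamber Tracking & Woodwind Tracking, Soloist Run-through & Vocals Tracking

Check each pair: they overlap iff neither finishes before the other starts.
Sorted by start: Brass Warm-up, Brass Block, Woodwind Tracking, Chamber Tracking, Soloist Run-through, Vocals Tracking.
Brass Block starts before Brass Warm-up ends → Brass Warm-up and Brass Block overlap.
Woodwind Tracking starts before Brass Warm-up ends → Brass Warm-up and Woodwind Tracking overlap.
Chamber Tracking starts before Brass Warm-up ends → Brass Warm-up and Chamber Tracking overlap.
Soloist Run-through starts after Brass Warm-up ends; Brass Warm-up is clear from here.
Woodwind Tracking starts before Brass Block ends → Brass Block and Woodwind Tracking overlap.
Chamber Tracking starts before Brass Block ends → Brass Block and Chamber Tracking overlap.
Soloist Run-through starts after Brass Block ends; Brass Block is clear from here.
Chamber Tracking starts before Woodwind Tracking ends → Woodwind Tracking and Chamber Tracking overlap.
Soloist Run-through starts after Woodwind Tracking ends; Woodwind Tracking is clear from here.
Soloist Run-through starts after Chamber Tracking ends; Chamber Tracking is clear from here.
Vocals Tracking starts before Soloist Run-through ends → Soloist Run-through and Vocals Tracking overlap.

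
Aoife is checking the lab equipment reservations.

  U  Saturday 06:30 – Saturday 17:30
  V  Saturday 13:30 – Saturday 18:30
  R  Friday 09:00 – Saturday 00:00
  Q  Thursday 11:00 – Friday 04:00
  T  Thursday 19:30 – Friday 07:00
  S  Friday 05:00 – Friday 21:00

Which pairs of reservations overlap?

Check each pair: they overlap iff neither finishes before the other starts.
Sorted by start: Q, T, S, R, U, V.
T starts before Q ends → Q and T overlap.
S starts after Q ends, so nothing later overlaps Q either.
S starts before T ends → T and S overlap.
R starts after T ends, so nothing later overlaps T either.
R starts before S ends → S and R overlap.
U starts after S ends, so nothing later overlaps S either.
U starts after R ends, so nothing later overlaps R either.
V starts before U ends → U and V overlap.

Q & T, R & S, S & T, U & V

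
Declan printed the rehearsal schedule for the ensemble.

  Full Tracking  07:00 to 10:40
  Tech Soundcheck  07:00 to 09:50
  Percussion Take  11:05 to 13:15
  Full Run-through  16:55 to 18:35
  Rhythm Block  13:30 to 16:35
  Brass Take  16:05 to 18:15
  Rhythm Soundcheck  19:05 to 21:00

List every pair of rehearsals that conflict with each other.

Brass Take & Full Run-through, Brass Take & Rhythm Block, Full Tracking & Tech Soundcheck

Sorted by start: Full Tracking, Tech Soundcheck, Percussion Take, Rhythm Block, Brass Take, Full Run-through, Rhythm Soundcheck.
Tech Soundcheck starts before Full Tracking ends → Full Tracking and Tech Soundcheck overlap.
Percussion Take starts after Full Tracking ends, so nothing later overlaps Full Tracking either.
Percussion Take starts after Tech Soundcheck ends, so nothing later overlaps Tech Soundcheck either.
Rhythm Block starts after Percussion Take ends, so nothing later overlaps Percussion Take either.
Brass Take starts before Rhythm Block ends → Rhythm Block and Brass Take overlap.
Full Run-through starts after Rhythm Block ends, so nothing later overlaps Rhythm Block either.
Full Run-through starts before Brass Take ends → Brass Take and Full Run-through overlap.
Rhythm Soundcheck starts after Brass Take ends.
Rhythm Soundcheck starts after Full Run-through ends.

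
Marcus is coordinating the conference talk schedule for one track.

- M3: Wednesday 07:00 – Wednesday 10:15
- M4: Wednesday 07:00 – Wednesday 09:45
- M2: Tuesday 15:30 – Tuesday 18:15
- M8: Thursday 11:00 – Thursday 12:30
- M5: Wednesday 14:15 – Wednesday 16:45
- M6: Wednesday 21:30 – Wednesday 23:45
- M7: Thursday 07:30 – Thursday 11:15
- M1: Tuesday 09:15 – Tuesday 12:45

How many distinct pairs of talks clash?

2

Check each pair: they overlap iff neither finishes before the other starts.
Sorted by start: M1, M2, M3, M4, M5, M6, M7, M8.
M2 starts after M1 ends — done with M1.
M3 starts after M2 ends — done with M2.
M4 starts before M3 ends → M3 and M4 overlap.
M5 starts after M3 ends — done with M3.
M5 starts after M4 ends — done with M4.
M6 starts after M5 ends — done with M5.
M7 starts after M6 ends — done with M6.
M8 starts before M7 ends → M7 and M8 overlap.
Overlapping pairs: M3 & M4, M7 & M8 — 2 in total.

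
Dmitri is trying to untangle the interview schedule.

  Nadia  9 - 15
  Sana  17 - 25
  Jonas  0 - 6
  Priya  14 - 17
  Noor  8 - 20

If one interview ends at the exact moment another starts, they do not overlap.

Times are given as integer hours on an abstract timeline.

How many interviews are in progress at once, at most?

3

Walk through starts and ends in time order (an end at T is processed before a start at T):
0 start Jonas → 1
6 end Jonas → 0
8 start Noor → 1
9 start Nadia → 2
14 start Priya → 3
15 end Nadia → 2
17 end Priya → 1
17 start Sana → 2
20 end Noor → 1
25 end Sana → 0
Peak is 3, at 14 (Nadia, Noor, Priya).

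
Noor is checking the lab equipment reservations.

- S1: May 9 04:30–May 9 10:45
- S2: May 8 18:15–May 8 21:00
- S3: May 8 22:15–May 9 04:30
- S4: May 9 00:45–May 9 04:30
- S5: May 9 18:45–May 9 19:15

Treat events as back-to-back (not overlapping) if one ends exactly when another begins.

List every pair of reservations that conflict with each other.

S3 & S4

Sorted by start: S2, S3, S4, S1, S5.
S3 starts after S2 ends, so nothing later overlaps S2 either.
S4 starts before S3 ends → S3 and S4 overlap.
S1 starts exactly when S3 ends (back-to-back, no overlap), so nothing later overlaps S3 either.
S1 starts exactly when S4 ends (back-to-back, no overlap), so nothing later overlaps S4 either.
S5 starts after S1 ends.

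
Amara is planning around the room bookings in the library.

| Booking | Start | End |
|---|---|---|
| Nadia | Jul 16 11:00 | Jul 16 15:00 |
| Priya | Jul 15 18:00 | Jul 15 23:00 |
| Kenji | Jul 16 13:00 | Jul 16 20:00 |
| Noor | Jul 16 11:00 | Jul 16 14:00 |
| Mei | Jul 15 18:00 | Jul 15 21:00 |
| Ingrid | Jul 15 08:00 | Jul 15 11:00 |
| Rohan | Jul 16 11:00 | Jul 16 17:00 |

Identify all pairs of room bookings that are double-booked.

Two intervals overlap when each starts before the other ends.
Sorted by start: Ingrid, Priya, Mei, Nadia, Noor, Rohan, Kenji.
Priya starts after Ingrid ends, so nothing later overlaps Ingrid either.
Mei starts before Priya ends → Priya and Mei overlap.
Nadia starts after Priya ends, so nothing later overlaps Priya either.
Nadia starts after Mei ends, so nothing later overlaps Mei either.
Noor starts before Nadia ends → Nadia and Noor overlap.
Rohan starts before Nadia ends → Nadia and Rohan overlap.
Kenji starts before Nadia ends → Nadia and Kenji overlap.
Rohan starts before Noor ends → Noor and Rohan overlap.
Kenji starts before Noor ends → Noor and Kenji overlap.
Kenji starts before Rohan ends → Rohan and Kenji overlap.

Kenji & Nadia, Kenji & Noor, Kenji & Rohan, Mei & Priya, Nadia & Noor, Nadia & Rohan, Noor & Rohan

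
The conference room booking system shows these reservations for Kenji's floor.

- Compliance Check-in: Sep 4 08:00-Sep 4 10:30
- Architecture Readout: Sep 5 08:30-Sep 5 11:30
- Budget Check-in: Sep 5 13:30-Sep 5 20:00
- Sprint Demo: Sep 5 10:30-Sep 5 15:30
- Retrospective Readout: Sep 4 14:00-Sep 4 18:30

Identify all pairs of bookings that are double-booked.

Architecture Readout & Sprint Demo, Budget Check-in & Sprint Demo

Two intervals overlap when each starts before the other ends.
Sorted by start: Compliance Check-in, Retrospective Readout, Architecture Readout, Sprint Demo, Budget Check-in.
Retrospective Readout starts after Compliance Check-in ends; Compliance Check-in is clear from here.
Architecture Readout starts after Retrospective Readout ends; Retrospective Readout is clear from here.
Sprint Demo starts before Architecture Readout ends → Architecture Readout and Sprint Demo overlap.
Budget Check-in starts after Architecture Readout ends.
Budget Check-in starts before Sprint Demo ends → Sprint Demo and Budget Check-in overlap.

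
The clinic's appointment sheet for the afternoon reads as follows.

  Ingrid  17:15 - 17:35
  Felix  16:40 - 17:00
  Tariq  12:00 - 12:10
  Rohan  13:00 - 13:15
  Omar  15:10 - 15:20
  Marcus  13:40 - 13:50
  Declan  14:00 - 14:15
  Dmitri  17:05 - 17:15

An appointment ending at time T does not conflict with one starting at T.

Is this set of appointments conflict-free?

Check each pair: they overlap iff neither finishes before the other starts.
Sorted by start: Tariq, Rohan, Marcus, Declan, Omar, Felix, Dmitri, Ingrid.
Rohan starts after Tariq ends, so Tariq has no further overlaps.
Marcus starts after Rohan ends, so Rohan has no further overlaps.
Declan starts after Marcus ends, so Marcus has no further overlaps.
Omar starts after Declan ends, so Declan has no further overlaps.
Felix starts after Omar ends, so Omar has no further overlaps.
Dmitri starts after Felix ends, so Felix has no further overlaps.
Ingrid starts exactly when Dmitri ends (back-to-back, no overlap).
Every pair is clear; the schedule has no overlaps.

Yes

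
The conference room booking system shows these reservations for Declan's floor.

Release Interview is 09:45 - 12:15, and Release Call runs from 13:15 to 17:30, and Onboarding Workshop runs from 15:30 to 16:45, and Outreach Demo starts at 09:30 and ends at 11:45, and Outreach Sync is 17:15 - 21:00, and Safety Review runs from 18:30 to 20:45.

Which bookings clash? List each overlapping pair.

Onboarding Workshop & Release Call, Outreach Demo & Release Interview, Outreach Sync & Release Call, Outreach Sync & Safety Review

Check each pair: they overlap iff neither finishes before the other starts.
Sorted by start: Outreach Demo, Release Interview, Release Call, Onboarding Workshop, Outreach Sync, Safety Review.
Release Interview starts before Outreach Demo ends → Outreach Demo and Release Interview overlap.
Release Call starts after Outreach Demo ends, so nothing later overlaps Outreach Demo either.
Release Call starts after Release Interview ends, so nothing later overlaps Release Interview either.
Onboarding Workshop starts before Release Call ends → Release Call and Onboarding Workshop overlap.
Outreach Sync starts before Release Call ends → Release Call and Outreach Sync overlap.
Safety Review starts after Release Call ends.
Outreach Sync starts after Onboarding Workshop ends, so nothing later overlaps Onboarding Workshop either.
Safety Review starts before Outreach Sync ends → Outreach Sync and Safety Review overlap.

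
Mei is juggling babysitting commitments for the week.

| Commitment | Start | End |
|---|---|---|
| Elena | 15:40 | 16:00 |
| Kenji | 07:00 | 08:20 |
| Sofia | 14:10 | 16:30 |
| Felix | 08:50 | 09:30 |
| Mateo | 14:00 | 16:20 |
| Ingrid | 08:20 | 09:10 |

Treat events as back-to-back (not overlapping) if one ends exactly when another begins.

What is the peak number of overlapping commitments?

3

Sort all start/end points and keep a running count:
07:00 start Kenji → 1
08:20 end Kenji → 0
08:20 start Ingrid → 1
08:50 start Felix → 2
09:10 end Ingrid → 1
09:30 end Felix → 0
14:00 start Mateo → 1
14:10 start Sofia → 2
15:40 start Elena → 3
16:00 end Elena → 2
16:20 end Mateo → 1
16:30 end Sofia → 0
Peak is 3, at 15:40 (Elena, Mateo, Sofia).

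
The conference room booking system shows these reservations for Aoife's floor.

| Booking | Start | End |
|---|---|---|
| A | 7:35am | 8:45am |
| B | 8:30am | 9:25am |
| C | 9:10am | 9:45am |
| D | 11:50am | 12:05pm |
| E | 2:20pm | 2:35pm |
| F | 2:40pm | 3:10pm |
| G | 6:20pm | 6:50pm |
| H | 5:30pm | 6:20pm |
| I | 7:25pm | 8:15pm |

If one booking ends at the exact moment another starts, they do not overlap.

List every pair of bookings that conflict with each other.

Sorted by start: A, B, C, D, E, F, H, G, I.
B starts before A ends → A and B overlap.
C starts after A ends, so A has no further overlaps.
C starts before B ends → B and C overlap.
D starts after B ends, so B has no further overlaps.
D starts after C ends, so C has no further overlaps.
E starts after D ends, so D has no further overlaps.
F starts after E ends, so E has no further overlaps.
H starts after F ends, so F has no further overlaps.
G starts exactly when H ends (back-to-back, no overlap), so H has no further overlaps.
I starts after G ends.

A & B, B & C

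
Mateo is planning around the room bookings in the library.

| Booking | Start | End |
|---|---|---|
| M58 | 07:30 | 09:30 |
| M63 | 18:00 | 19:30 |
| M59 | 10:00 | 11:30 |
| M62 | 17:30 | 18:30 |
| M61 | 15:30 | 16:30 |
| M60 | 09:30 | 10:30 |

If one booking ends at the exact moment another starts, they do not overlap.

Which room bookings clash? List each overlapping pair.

M59 & M60, M62 & M63

Two intervals overlap when each starts before the other ends.
Sorted by start: M58, M60, M59, M61, M62, M63.
M60 starts exactly when M58 ends (back-to-back, no overlap), so M58 has no further overlaps.
M59 starts before M60 ends → M60 and M59 overlap.
M61 starts after M60 ends, so M60 has no further overlaps.
M61 starts after M59 ends, so M59 has no further overlaps.
M62 starts after M61 ends, so M61 has no further overlaps.
M63 starts before M62 ends → M62 and M63 overlap.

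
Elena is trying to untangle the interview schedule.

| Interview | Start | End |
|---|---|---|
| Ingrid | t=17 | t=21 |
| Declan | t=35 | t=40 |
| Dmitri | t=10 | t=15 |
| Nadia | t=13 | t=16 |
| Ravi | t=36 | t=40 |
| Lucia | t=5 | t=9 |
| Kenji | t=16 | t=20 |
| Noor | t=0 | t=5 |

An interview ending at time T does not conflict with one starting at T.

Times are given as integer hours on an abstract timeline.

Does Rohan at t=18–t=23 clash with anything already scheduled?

Noor: ends t=5 at or before Rohan starts t=18 → clear.
Lucia: ends t=9 at or before Rohan starts t=18 → clear.
Dmitri: ends t=15 at or before Rohan starts t=18 → clear.
Nadia: ends t=16 at or before Rohan starts t=18 → clear.
Kenji: starts t=16 before Rohan ends t=23, and ends t=20 after Rohan starts t=18 → overlap.
Ingrid: starts t=17 before Rohan ends t=23, and ends t=21 after Rohan starts t=18 → overlap.
Declan: starts t=35 at or after Rohan ends t=23 → clear.
Ravi: starts t=36 at or after Rohan ends t=23 → clear.
Rohan overlaps Ingrid, Kenji.

Yes — it overlaps Ingrid, Kenji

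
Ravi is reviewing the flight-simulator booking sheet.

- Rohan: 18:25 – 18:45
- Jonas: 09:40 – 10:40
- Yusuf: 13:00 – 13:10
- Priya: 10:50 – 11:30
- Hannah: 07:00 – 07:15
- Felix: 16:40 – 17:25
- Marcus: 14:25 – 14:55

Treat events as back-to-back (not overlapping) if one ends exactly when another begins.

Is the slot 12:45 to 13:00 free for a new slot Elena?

Yes — the slot is free

Hannah: ends 07:15 at or before Elena starts 12:45 → clear.
Jonas: ends 10:40 at or before Elena starts 12:45 → clear.
Priya: ends 11:30 at or before Elena starts 12:45 → clear.
Yusuf: starts 13:00 at or after Elena ends 13:00 → clear.
Marcus: starts 14:25 at or after Elena ends 13:00 → clear.
Felix: starts 16:40 at or after Elena ends 13:00 → clear.
Rohan: starts 18:25 at or after Elena ends 13:00 → clear.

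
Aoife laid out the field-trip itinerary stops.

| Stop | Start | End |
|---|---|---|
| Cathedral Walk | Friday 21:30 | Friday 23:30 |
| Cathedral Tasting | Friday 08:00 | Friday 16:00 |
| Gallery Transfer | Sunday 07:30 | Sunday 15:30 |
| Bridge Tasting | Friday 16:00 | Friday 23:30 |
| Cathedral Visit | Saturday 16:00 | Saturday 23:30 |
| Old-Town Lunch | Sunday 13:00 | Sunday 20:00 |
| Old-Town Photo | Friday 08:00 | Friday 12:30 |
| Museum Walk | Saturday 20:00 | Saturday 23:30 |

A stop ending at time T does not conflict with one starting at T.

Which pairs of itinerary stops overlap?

Sorted by start: Old-Town Photo, Cathedral Tasting, Bridge Tasting, Cathedral Walk, Cathedral Visit, Museum Walk, Gallery Transfer, Old-Town Lunch.
Cathedral Tasting starts before Old-Town Photo ends → Old-Town Photo and Cathedral Tasting overlap.
Bridge Tasting starts after Old-Town Photo ends; Old-Town Photo is clear from here.
Bridge Tasting starts exactly when Cathedral Tasting ends (back-to-back, no overlap); Cathedral Tasting is clear from here.
Cathedral Walk starts before Bridge Tasting ends → Bridge Tasting and Cathedral Walk overlap.
Cathedral Visit starts after Bridge Tasting ends; Bridge Tasting is clear from here.
Cathedral Visit starts after Cathedral Walk ends; Cathedral Walk is clear from here.
Museum Walk starts before Cathedral Visit ends → Cathedral Visit and Museum Walk overlap.
Gallery Transfer starts after Cathedral Visit ends; Cathedral Visit is clear from here.
Gallery Transfer starts after Museum Walk ends; Museum Walk is clear from here.
Old-Town Lunch starts before Gallery Transfer ends → Gallery Transfer and Old-Town Lunch overlap.

Bridge Tasting & Cathedral Walk, Cathedral Tasting & Old-Town Photo, Cathedral Visit & Museum Walk, Gallery Transfer & Old-Town Lunch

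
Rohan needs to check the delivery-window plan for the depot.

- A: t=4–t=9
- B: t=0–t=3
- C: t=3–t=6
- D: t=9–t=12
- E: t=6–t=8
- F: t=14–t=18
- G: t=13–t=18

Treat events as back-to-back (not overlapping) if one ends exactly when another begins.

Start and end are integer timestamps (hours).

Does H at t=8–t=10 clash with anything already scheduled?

B: ends t=3 at or before H starts t=8 → clear.
C: ends t=6 at or before H starts t=8 → clear.
A: starts t=4 before H ends t=10, and ends t=9 after H starts t=8 → overlap.
E: ends t=8 at or before H starts t=8 → clear.
D: starts t=9 before H ends t=10, and ends t=12 after H starts t=8 → overlap.
G: starts t=13 at or after H ends t=10 → clear.
F: starts t=14 at or after H ends t=10 → clear.
H overlaps A, D.

Yes — it overlaps A, D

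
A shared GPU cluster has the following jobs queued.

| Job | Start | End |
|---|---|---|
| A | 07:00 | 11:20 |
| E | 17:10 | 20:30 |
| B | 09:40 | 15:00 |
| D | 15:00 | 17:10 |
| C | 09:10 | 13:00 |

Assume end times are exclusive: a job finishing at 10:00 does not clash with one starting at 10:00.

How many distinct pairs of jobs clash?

3

Check each pair: they overlap iff neither finishes before the other starts.
Sorted by start: A, C, B, D, E.
C starts before A ends → A and C overlap.
B starts before A ends → A and B overlap.
D starts after A ends, so A has no further overlaps.
B starts before C ends → C and B overlap.
D starts after C ends, so C has no further overlaps.
D starts exactly when B ends (back-to-back, no overlap), so B has no further overlaps.
E starts exactly when D ends (back-to-back, no overlap).
Overlapping pairs: A & B, A & C, B & C — 3 in total.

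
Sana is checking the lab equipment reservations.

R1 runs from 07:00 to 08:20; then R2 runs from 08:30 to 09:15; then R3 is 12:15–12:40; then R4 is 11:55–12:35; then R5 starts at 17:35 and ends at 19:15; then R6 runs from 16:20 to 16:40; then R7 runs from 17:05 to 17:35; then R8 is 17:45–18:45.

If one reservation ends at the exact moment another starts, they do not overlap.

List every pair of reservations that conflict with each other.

R3 & R4, R5 & R8

Sorted by start: R1, R2, R4, R3, R6, R7, R5, R8.
R2 starts after R1 ends — done with R1.
R4 starts after R2 ends — done with R2.
R3 starts before R4 ends → R4 and R3 overlap.
R6 starts after R4 ends — done with R4.
R6 starts after R3 ends — done with R3.
R7 starts after R6 ends — done with R6.
R5 starts exactly when R7 ends (back-to-back, no overlap) — done with R7.
R8 starts before R5 ends → R5 and R8 overlap.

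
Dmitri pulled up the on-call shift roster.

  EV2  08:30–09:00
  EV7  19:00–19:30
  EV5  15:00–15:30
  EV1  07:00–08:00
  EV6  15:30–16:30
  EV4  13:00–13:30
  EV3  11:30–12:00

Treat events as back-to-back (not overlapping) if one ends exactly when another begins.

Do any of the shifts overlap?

Sorted by start: EV1, EV2, EV3, EV4, EV5, EV6, EV7.
EV2 starts after EV1 ends; EV1 is clear from here.
EV3 starts after EV2 ends; EV2 is clear from here.
EV4 starts after EV3 ends; EV3 is clear from here.
EV5 starts after EV4 ends; EV4 is clear from here.
EV6 starts exactly when EV5 ends (back-to-back, no overlap); EV5 is clear from here.
EV7 starts after EV6 ends.
Every pair is clear; the schedule has no overlaps.

No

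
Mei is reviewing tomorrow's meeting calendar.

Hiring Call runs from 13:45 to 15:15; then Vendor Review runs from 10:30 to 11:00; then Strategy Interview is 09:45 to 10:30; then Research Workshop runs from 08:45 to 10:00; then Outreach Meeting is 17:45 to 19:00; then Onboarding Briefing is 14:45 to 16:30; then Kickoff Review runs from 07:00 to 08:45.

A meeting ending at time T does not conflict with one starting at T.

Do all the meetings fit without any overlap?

No

Sorted by start: Kickoff Review, Research Workshop, Strategy Interview, Vendor Review, Hiring Call, Onboarding Briefing, Outreach Meeting.
Research Workshop starts exactly when Kickoff Review ends (back-to-back, no overlap) — done with Kickoff Review.
Strategy Interview starts before Research Workshop ends → Research Workshop and Strategy Interview overlap.
That's a conflict, so the schedule is not conflict-free.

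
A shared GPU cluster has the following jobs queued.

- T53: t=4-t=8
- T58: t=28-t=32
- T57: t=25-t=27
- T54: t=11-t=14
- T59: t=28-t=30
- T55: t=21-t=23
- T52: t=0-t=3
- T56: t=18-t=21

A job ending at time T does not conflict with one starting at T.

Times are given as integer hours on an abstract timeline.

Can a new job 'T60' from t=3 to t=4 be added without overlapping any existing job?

T52: ends t=3 at or before T60 starts t=3 → clear.
T53: starts t=4 at or after T60 ends t=4 → clear.
T54: starts t=11 at or after T60 ends t=4 → clear.
T56: starts t=18 at or after T60 ends t=4 → clear.
T55: starts t=21 at or after T60 ends t=4 → clear.
T57: starts t=25 at or after T60 ends t=4 → clear.
T58: starts t=28 at or after T60 ends t=4 → clear.
T59: starts t=28 at or after T60 ends t=4 → clear.

Yes — the slot is free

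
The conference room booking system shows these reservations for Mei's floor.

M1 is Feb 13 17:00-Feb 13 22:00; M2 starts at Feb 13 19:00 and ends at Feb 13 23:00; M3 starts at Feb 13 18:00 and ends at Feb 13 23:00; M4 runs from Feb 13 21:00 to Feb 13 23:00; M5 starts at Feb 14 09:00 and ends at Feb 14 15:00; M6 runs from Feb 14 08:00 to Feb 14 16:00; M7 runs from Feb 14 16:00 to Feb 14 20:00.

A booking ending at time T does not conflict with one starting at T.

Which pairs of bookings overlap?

Two intervals overlap when each starts before the other ends.
Sorted by start: M1, M3, M2, M4, M6, M5, M7.
M3 starts before M1 ends → M1 and M3 overlap.
M2 starts before M1 ends → M1 and M2 overlap.
M4 starts before M1 ends → M1 and M4 overlap.
M6 starts after M1 ends, so M1 has no further overlaps.
M2 starts before M3 ends → M3 and M2 overlap.
M4 starts before M3 ends → M3 and M4 overlap.
M6 starts after M3 ends, so M3 has no further overlaps.
M4 starts before M2 ends → M2 and M4 overlap.
M6 starts after M2 ends, so M2 has no further overlaps.
M6 starts after M4 ends, so M4 has no further overlaps.
M5 starts before M6 ends → M6 and M5 overlap.
M7 starts exactly when M6 ends (back-to-back, no overlap).
M7 starts after M5 ends.

M1 & M2, M1 & M3, M1 & M4, M2 & M3, M2 & M4, M3 & M4, M5 & M6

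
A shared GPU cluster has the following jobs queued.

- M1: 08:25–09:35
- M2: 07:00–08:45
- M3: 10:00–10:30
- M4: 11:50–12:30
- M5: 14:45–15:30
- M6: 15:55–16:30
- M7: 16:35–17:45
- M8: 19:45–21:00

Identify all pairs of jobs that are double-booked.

M1 & M2

Check each pair: they overlap iff neither finishes before the other starts.
Sorted by start: M2, M1, M3, M4, M5, M6, M7, M8.
M1 starts before M2 ends → M2 and M1 overlap.
M3 starts after M2 ends, so nothing later overlaps M2 either.
M3 starts after M1 ends, so nothing later overlaps M1 either.
M4 starts after M3 ends, so nothing later overlaps M3 either.
M5 starts after M4 ends, so nothing later overlaps M4 either.
M6 starts after M5 ends, so nothing later overlaps M5 either.
M7 starts after M6 ends, so nothing later overlaps M6 either.
M8 starts after M7 ends.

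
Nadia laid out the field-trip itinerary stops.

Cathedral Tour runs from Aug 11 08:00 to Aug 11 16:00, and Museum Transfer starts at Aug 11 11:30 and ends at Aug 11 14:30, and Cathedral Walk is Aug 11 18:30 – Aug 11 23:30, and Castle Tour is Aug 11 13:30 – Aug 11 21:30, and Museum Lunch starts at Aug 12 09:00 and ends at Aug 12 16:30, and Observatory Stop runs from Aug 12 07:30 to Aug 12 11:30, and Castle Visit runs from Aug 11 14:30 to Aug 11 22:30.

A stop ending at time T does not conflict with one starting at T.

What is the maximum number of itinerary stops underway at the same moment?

3

Walk through starts and ends in time order (an end at T is processed before a start at T):
Aug 11 08:00 start Cathedral Tour → 1
Aug 11 11:30 start Museum Transfer → 2
Aug 11 13:30 start Castle Tour → 3
Aug 11 14:30 end Museum Transfer → 2
Aug 11 14:30 start Castle Visit → 3
Aug 11 16:00 end Cathedral Tour → 2
Aug 11 18:30 start Cathedral Walk → 3
Aug 11 21:30 end Castle Tour → 2
Aug 11 22:30 end Castle Visit → 1
Aug 11 23:30 end Cathedral Walk → 0
Aug 12 07:30 start Observatory Stop → 1
Aug 12 09:00 start Museum Lunch → 2
Aug 12 11:30 end Observatory Stop → 1
Aug 12 16:30 end Museum Lunch → 0
Peak is 3, at Aug 11 13:30 (Castle Tour, Cathedral Tour, Museum Transfer).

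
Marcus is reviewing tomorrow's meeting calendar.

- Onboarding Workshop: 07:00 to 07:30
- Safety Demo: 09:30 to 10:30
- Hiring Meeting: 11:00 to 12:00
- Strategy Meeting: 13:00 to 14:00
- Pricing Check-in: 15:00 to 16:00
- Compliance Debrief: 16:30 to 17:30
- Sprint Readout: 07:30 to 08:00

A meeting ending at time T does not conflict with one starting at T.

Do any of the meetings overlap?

No

Two intervals overlap when each starts before the other ends.
Sorted by start: Onboarding Workshop, Sprint Readout, Safety Demo, Hiring Meeting, Strategy Meeting, Pricing Check-in, Compliance Debrief.
Sprint Readout starts exactly when Onboarding Workshop ends (back-to-back, no overlap) — done with Onboarding Workshop.
Safety Demo starts after Sprint Readout ends — done with Sprint Readout.
Hiring Meeting starts after Safety Demo ends — done with Safety Demo.
Strategy Meeting starts after Hiring Meeting ends — done with Hiring Meeting.
Pricing Check-in starts after Strategy Meeting ends — done with Strategy Meeting.
Compliance Debrief starts after Pricing Check-in ends.
Every pair is clear; the schedule has no overlaps.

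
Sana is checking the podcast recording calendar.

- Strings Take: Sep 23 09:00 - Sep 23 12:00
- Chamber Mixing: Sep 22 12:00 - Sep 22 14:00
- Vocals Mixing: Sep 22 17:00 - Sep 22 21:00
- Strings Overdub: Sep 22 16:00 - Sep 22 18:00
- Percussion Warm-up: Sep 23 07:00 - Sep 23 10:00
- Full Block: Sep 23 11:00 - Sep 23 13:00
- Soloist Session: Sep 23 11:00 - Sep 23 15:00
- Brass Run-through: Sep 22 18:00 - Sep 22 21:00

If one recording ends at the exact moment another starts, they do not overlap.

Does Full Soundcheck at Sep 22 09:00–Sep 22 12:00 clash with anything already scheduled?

No — it doesn't clash with anything

Chamber Mixing: starts Sep 22 12:00 at or after Full Soundcheck ends Sep 22 12:00 → clear.
Strings Overdub: starts Sep 22 16:00 at or after Full Soundcheck ends Sep 22 12:00 → clear.
Vocals Mixing: starts Sep 22 17:00 at or after Full Soundcheck ends Sep 22 12:00 → clear.
Brass Run-through: starts Sep 22 18:00 at or after Full Soundcheck ends Sep 22 12:00 → clear.
Percussion Warm-up: starts Sep 23 07:00 at or after Full Soundcheck ends Sep 22 12:00 → clear.
Strings Take: starts Sep 23 09:00 at or after Full Soundcheck ends Sep 22 12:00 → clear.
Soloist Session: starts Sep 23 11:00 at or after Full Soundcheck ends Sep 22 12:00 → clear.
Full Block: starts Sep 23 11:00 at or after Full Soundcheck ends Sep 22 12:00 → clear.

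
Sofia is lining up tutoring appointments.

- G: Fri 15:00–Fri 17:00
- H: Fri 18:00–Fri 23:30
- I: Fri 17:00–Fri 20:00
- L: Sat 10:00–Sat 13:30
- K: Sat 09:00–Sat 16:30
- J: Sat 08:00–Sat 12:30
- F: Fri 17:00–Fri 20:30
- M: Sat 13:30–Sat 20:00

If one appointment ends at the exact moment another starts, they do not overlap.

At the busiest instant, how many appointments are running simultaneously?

3

Walk through starts and ends in time order (an end at T is processed before a start at T):
Fri 15:00 start G → 1
Fri 17:00 end G → 0
Fri 17:00 start F → 1
Fri 17:00 start I → 2
Fri 18:00 start H → 3
Fri 20:00 end I → 2
Fri 20:30 end F → 1
Fri 23:30 end H → 0
Sat 08:00 start J → 1
Sat 09:00 start K → 2
Sat 10:00 start L → 3
Sat 12:30 end J → 2
Sat 13:30 end L → 1
Sat 13:30 start M → 2
Sat 16:30 end K → 1
Sat 20:00 end M → 0
Peak is 3, at Fri 18:00 (F, H, I).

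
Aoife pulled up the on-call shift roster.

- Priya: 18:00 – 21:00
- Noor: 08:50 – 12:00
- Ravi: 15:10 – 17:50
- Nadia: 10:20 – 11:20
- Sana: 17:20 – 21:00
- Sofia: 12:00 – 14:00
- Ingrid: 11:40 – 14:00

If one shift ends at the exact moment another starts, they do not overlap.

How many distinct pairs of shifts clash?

5

Sorted by start: Noor, Nadia, Ingrid, Sofia, Ravi, Sana, Priya.
Nadia starts before Noor ends → Noor and Nadia overlap.
Ingrid starts before Noor ends → Noor and Ingrid overlap.
Sofia starts exactly when Noor ends (back-to-back, no overlap); Noor is clear from here.
Ingrid starts after Nadia ends; Nadia is clear from here.
Sofia starts before Ingrid ends → Ingrid and Sofia overlap.
Ravi starts after Ingrid ends; Ingrid is clear from here.
Ravi starts after Sofia ends; Sofia is clear from here.
Sana starts before Ravi ends → Ravi and Sana overlap.
Priya starts after Ravi ends.
Priya starts before Sana ends → Sana and Priya overlap.
Overlapping pairs: Ingrid & Noor, Ingrid & Sofia, Nadia & Noor, Priya & Sana, Ravi & Sana — 5 in total.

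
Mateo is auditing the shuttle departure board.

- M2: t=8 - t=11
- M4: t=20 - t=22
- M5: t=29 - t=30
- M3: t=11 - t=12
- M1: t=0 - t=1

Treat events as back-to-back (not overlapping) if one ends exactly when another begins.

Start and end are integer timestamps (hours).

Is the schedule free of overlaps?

Yes

Sorted by start: M1, M2, M3, M4, M5.
M2 starts after M1 ends, so nothing later overlaps M1 either.
M3 starts exactly when M2 ends (back-to-back, no overlap), so nothing later overlaps M2 either.
M4 starts after M3 ends, so nothing later overlaps M3 either.
M5 starts after M4 ends.
Every pair is clear; the schedule has no overlaps.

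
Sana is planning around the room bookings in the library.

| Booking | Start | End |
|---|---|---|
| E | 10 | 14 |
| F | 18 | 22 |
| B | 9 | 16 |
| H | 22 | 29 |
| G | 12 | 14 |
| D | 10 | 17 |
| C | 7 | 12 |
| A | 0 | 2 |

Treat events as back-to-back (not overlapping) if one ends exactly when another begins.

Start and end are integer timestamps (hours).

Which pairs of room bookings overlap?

Sorted by start: A, C, B, D, E, G, F, H.
C starts after A ends, so A has no further overlaps.
B starts before C ends → C and B overlap.
D starts before C ends → C and D overlap.
E starts before C ends → C and E overlap.
G starts exactly when C ends (back-to-back, no overlap), so C has no further overlaps.
D starts before B ends → B and D overlap.
E starts before B ends → B and E overlap.
G starts before B ends → B and G overlap.
F starts after B ends, so B has no further overlaps.
E starts before D ends → D and E overlap.
G starts before D ends → D and G overlap.
F starts after D ends, so D has no further overlaps.
G starts before E ends → E and G overlap.
F starts after E ends, so E has no further overlaps.
F starts after G ends, so G has no further overlaps.
H starts exactly when F ends (back-to-back, no overlap).

B & C, B & D, B & E, B & G, C & D, C & E, D & E, D & G, E & G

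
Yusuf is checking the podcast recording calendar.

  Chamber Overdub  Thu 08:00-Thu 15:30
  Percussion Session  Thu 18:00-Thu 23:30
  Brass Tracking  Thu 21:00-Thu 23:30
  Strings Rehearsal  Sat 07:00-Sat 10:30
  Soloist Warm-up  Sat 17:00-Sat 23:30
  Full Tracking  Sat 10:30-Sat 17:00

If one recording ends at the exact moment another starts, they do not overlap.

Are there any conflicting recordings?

Yes

Sorted by start: Chamber Overdub, Percussion Session, Brass Tracking, Strings Rehearsal, Full Tracking, Soloist Warm-up.
Percussion Session starts after Chamber Overdub ends, so nothing later overlaps Chamber Overdub either.
Brass Tracking starts before Percussion Session ends → Percussion Session and Brass Tracking overlap.
That's a conflict, so the schedule is not conflict-free.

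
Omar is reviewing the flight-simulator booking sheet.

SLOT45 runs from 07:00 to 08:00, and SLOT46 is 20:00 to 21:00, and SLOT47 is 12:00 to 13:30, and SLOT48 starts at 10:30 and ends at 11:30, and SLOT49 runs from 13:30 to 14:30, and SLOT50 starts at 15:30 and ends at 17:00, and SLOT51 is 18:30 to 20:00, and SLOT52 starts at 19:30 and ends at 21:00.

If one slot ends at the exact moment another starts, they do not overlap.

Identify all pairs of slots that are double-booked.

Sorted by start: SLOT45, SLOT48, SLOT47, SLOT49, SLOT50, SLOT51, SLOT52, SLOT46.
SLOT48 starts after SLOT45 ends — done with SLOT45.
SLOT47 starts after SLOT48 ends — done with SLOT48.
SLOT49 starts exactly when SLOT47 ends (back-to-back, no overlap) — done with SLOT47.
SLOT50 starts after SLOT49 ends — done with SLOT49.
SLOT51 starts after SLOT50 ends — done with SLOT50.
SLOT52 starts before SLOT51 ends → SLOT51 and SLOT52 overlap.
SLOT46 starts exactly when SLOT51 ends (back-to-back, no overlap).
SLOT46 starts before SLOT52 ends → SLOT52 and SLOT46 overlap.

SLOT46 & SLOT52, SLOT51 & SLOT52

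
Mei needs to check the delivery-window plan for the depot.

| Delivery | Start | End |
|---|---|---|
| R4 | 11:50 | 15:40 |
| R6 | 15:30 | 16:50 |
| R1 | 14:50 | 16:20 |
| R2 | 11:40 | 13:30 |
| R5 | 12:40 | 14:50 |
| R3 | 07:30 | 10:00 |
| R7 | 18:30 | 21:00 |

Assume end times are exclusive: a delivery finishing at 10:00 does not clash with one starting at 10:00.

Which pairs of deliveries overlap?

Two intervals overlap when each starts before the other ends.
Sorted by start: R3, R2, R4, R5, R1, R6, R7.
R2 starts after R3 ends, so nothing later overlaps R3 either.
R4 starts before R2 ends → R2 and R4 overlap.
R5 starts before R2 ends → R2 and R5 overlap.
R1 starts after R2 ends, so nothing later overlaps R2 either.
R5 starts before R4 ends → R4 and R5 overlap.
R1 starts before R4 ends → R4 and R1 overlap.
R6 starts before R4 ends → R4 and R6 overlap.
R7 starts after R4 ends.
R1 starts exactly when R5 ends (back-to-back, no overlap), so nothing later overlaps R5 either.
R6 starts before R1 ends → R1 and R6 overlap.
R7 starts after R1 ends.
R7 starts after R6 ends.

R1 & R4, R1 & R6, R2 & R4, R2 & R5, R4 & R5, R4 & R6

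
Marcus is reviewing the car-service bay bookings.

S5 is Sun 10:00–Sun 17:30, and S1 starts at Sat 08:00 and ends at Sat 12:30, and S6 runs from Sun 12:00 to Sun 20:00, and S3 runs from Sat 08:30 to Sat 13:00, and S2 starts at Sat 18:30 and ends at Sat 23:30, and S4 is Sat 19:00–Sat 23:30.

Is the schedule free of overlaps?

No

Check each pair: they overlap iff neither finishes before the other starts.
Sorted by start: S1, S3, S2, S4, S5, S6.
S3 starts before S1 ends → S1 and S3 overlap.
That's a conflict, so the schedule is not conflict-free.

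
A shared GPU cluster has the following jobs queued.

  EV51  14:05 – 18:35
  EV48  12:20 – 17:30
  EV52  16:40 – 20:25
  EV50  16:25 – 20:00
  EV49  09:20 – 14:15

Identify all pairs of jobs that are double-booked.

EV48 & EV49, EV48 & EV50, EV48 & EV51, EV48 & EV52, EV49 & EV51, EV50 & EV51, EV50 & EV52, EV51 & EV52

Sorted by start: EV49, EV48, EV51, EV50, EV52.
EV48 starts before EV49 ends → EV49 and EV48 overlap.
EV51 starts before EV49 ends → EV49 and EV51 overlap.
EV50 starts after EV49 ends, so nothing later overlaps EV49 either.
EV51 starts before EV48 ends → EV48 and EV51 overlap.
EV50 starts before EV48 ends → EV48 and EV50 overlap.
EV52 starts before EV48 ends → EV48 and EV52 overlap.
EV50 starts before EV51 ends → EV51 and EV50 overlap.
EV52 starts before EV51 ends → EV51 and EV52 overlap.
EV52 starts before EV50 ends → EV50 and EV52 overlap.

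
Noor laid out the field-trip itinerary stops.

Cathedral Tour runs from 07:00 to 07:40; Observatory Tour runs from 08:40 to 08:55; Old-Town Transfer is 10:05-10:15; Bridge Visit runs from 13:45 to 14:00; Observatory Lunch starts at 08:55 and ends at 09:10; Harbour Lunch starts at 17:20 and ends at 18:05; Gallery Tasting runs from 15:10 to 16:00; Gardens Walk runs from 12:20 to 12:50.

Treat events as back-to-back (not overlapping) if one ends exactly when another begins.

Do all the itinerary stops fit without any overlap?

Sorted by start: Cathedral Tour, Observatory Tour, Observatory Lunch, Old-Town Transfer, Gardens Walk, Bridge Visit, Gallery Tasting, Harbour Lunch.
Observatory Tour starts after Cathedral Tour ends; Cathedral Tour is clear from here.
Observatory Lunch starts exactly when Observatory Tour ends (back-to-back, no overlap); Observatory Tour is clear from here.
Old-Town Transfer starts after Observatory Lunch ends; Observatory Lunch is clear from here.
Gardens Walk starts after Old-Town Transfer ends; Old-Town Transfer is clear from here.
Bridge Visit starts after Gardens Walk ends; Gardens Walk is clear from here.
Gallery Tasting starts after Bridge Visit ends; Bridge Visit is clear from here.
Harbour Lunch starts after Gallery Tasting ends.
Every pair is clear; the schedule has no overlaps.

Yes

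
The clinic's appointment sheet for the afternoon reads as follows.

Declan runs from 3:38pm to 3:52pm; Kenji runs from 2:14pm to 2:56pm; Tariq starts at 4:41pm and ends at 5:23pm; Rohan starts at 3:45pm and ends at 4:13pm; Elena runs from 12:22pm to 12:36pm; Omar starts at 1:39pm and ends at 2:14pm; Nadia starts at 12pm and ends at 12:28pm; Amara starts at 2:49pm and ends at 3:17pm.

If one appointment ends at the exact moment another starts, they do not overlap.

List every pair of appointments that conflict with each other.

Check each pair: they overlap iff neither finishes before the other starts.
Sorted by start: Nadia, Elena, Omar, Kenji, Amara, Declan, Rohan, Tariq.
Elena starts before Nadia ends → Nadia and Elena overlap.
Omar starts after Nadia ends, so Nadia has no further overlaps.
Omar starts after Elena ends, so Elena has no further overlaps.
Kenji starts exactly when Omar ends (back-to-back, no overlap), so Omar has no further overlaps.
Amara starts before Kenji ends → Kenji and Amara overlap.
Declan starts after Kenji ends, so Kenji has no further overlaps.
Declan starts after Amara ends, so Amara has no further overlaps.
Rohan starts before Declan ends → Declan and Rohan overlap.
Tariq starts after Declan ends.
Tariq starts after Rohan ends.

Amara & Kenji, Declan & Rohan, Elena & Nadia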